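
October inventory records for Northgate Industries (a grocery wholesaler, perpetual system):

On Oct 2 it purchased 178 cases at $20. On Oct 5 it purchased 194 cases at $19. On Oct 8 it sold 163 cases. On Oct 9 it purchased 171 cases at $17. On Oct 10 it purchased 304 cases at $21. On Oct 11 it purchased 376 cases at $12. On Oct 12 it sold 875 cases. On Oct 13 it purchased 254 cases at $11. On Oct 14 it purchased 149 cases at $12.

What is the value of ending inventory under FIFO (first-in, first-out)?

Ending inventory = $6,802

Oct 8, 163 sold [FIFO — oldest first]: 163 @ $20 = $3,260
Oct 12, 875 sold [FIFO — oldest first]: 15 @ $20 + 194 @ $19 + 171 @ $17 + 304 @ $21 + 191 @ $12 = $15,569
Total COGS = $3,260 + $15,569 = $18,829
Ending inventory: 185 @ $12 + 254 @ $11 + 149 @ $12 = $6,802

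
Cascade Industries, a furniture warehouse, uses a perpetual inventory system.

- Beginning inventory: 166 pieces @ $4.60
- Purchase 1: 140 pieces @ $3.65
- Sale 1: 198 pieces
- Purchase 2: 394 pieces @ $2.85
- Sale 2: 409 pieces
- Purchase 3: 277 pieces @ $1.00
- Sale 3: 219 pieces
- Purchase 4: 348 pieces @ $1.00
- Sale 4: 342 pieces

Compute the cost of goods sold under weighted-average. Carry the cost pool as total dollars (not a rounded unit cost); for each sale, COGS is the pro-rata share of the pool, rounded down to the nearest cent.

COGS = $2,840.02

After Beginning: 166 on hand, pool $763.60 (≈ $4.6000 each)
After Purchase 1: 306 on hand, pool $1,274.60 (≈ $4.1654 each)
Sale 1, sell 198: 198/306 × $1,274.60 → $824.74
After Purchase 2: 502 on hand, pool $1,572.76 (≈ $3.1330 each)
Sale 2, sell 409: 409/502 × $1,572.76 → $1,281.39
After Purchase 3: 370 on hand, pool $568.37 (≈ $1.5361 each)
Sale 3, sell 219: 219/370 × $568.37 → $336.41
After Purchase 4: 499 on hand, pool $579.96 (≈ $1.1622 each)
Sale 4, sell 342: 342/499 × $579.96 → $397.48
Total COGS = $824.74 + $1,281.39 + $336.41 + $397.48 = $2,840.02
Ending inventory (cost pool remaining) = $182.48
Check: goods available $3,022.50 = COGS $2,840.02 + ending $182.48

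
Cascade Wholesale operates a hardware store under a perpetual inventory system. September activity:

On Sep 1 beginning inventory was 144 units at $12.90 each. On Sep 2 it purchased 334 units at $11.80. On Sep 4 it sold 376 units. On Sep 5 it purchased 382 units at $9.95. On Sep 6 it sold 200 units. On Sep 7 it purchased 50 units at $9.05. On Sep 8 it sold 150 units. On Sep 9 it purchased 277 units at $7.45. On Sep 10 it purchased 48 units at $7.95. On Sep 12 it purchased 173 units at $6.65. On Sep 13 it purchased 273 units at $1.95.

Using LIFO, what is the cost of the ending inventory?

Sep 4, 376 sold [LIFO — newest first]: 334 @ $11.80 + 42 @ $12.90 = $4,483.00
Sep 6, 200 sold [LIFO — newest first]: 200 @ $9.95 = $1,990.00
Sep 8, 150 sold [LIFO — newest first]: 50 @ $9.05 + 100 @ $9.95 = $1,447.50
Total COGS = $4,483.00 + $1,990.00 + $1,447.50 = $7,920.50
Ending inventory: 102 @ $12.90 + 82 @ $9.95 + 277 @ $7.45 + 48 @ $7.95 + 173 @ $6.65 + 273 @ $1.95 = $6,259.75
Check: goods available $14,180.25 = COGS $7,920.50 + ending $6,259.75

Ending inventory = $6,259.75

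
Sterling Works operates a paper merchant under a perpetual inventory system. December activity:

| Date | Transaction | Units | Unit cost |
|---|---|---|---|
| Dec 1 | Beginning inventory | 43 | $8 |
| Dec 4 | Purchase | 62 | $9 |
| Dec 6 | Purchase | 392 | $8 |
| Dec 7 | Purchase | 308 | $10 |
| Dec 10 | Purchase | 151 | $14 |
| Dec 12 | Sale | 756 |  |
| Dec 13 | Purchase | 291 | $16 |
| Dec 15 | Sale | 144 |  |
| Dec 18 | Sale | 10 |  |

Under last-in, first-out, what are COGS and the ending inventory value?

COGS = $10,034; ending inventory = $3,854

Dec 12, 756 sold [LIFO — newest first]: 151 @ $14 + 308 @ $10 + 297 @ $8 = $7,570
Dec 15, 144 sold [LIFO — newest first]: 144 @ $16 = $2,304
Dec 18, 10 sold [LIFO — newest first]: 10 @ $16 = $160
Total COGS = $7,570 + $2,304 + $160 = $10,034
Ending inventory: 43 @ $8 + 62 @ $9 + 95 @ $8 + 137 @ $16 = $3,854
Check: goods available $13,888 = COGS $10,034 + ending $3,854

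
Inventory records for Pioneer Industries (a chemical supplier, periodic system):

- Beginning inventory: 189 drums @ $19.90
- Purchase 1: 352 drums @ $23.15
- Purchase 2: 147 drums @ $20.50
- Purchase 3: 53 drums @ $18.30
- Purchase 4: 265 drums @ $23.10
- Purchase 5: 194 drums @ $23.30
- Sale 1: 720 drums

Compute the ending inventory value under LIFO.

Ending inventory = $10,497.75

Sale 1 (720) [LIFO — newest first]: 194 @ $23.30 + 265 @ $23.10 + 53 @ $18.30 + 147 @ $20.50 + 61 @ $23.15 = $16,037.25
Ending inventory: 189 @ $19.90 + 291 @ $23.15 = $10,497.75
Check: goods available $26,535.00 = COGS $16,037.25 + ending $10,497.75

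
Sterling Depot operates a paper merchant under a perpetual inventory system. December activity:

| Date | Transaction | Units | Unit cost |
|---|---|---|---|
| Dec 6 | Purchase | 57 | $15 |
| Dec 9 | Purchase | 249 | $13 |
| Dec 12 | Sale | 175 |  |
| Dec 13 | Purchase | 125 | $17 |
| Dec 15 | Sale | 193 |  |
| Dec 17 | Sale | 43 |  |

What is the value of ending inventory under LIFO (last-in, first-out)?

Dec 12, 175 sold [LIFO — newest first]: 175 @ $13 = $2,275
Dec 15, 193 sold [LIFO — newest first]: 125 @ $17 + 68 @ $13 = $3,009
Dec 17, 43 sold [LIFO — newest first]: 6 @ $13 + 37 @ $15 = $633
Total COGS = $2,275 + $3,009 + $633 = $5,917
Ending inventory: 20 @ $15 = $300

Ending inventory = $300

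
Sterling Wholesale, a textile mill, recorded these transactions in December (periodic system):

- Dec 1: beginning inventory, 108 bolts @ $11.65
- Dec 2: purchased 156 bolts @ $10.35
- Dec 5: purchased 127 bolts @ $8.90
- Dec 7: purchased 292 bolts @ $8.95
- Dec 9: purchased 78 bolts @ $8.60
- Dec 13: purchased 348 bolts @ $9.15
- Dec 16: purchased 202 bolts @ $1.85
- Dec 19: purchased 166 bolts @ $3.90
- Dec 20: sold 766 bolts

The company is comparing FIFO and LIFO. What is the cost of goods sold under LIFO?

FIFO COGS: 108 @ $11.65 + 156 @ $10.35 + 127 @ $8.90 + 292 @ $8.95 + 78 @ $8.60 + 5 @ $9.15 = $7,333.05
LIFO COGS: 166 @ $3.90 + 202 @ $1.85 + 348 @ $9.15 + 50 @ $8.60 = $4,635.30

COGS = $4,635.30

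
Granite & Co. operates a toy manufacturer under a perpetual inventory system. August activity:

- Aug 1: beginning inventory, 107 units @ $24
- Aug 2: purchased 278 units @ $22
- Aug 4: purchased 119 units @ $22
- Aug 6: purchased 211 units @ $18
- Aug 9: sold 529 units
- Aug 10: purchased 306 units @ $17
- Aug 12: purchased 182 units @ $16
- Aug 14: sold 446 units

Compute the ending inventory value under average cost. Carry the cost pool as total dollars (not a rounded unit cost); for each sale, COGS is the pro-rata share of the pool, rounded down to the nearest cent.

After Aug 1: 107 on hand, pool $2,568.00 (≈ $24.0000 each)
After Aug 2: 385 on hand, pool $8,684.00 (≈ $22.5558 each)
After Aug 4: 504 on hand, pool $11,302.00 (≈ $22.4246 each)
After Aug 6: 715 on hand, pool $15,100.00 (≈ $21.1189 each)
Aug 9, sell 529: 529/715 × $15,100.00 → $11,171.88
After Aug 10: 492 on hand, pool $9,130.12 (≈ $18.5572 each)
After Aug 12: 674 on hand, pool $12,042.12 (≈ $17.8666 each)
Aug 14, sell 446: 446/674 × $12,042.12 → $7,968.52
Total COGS = $11,171.88 + $7,968.52 = $19,140.40
Ending inventory (cost pool remaining) = $4,073.60

Ending inventory = $4,073.60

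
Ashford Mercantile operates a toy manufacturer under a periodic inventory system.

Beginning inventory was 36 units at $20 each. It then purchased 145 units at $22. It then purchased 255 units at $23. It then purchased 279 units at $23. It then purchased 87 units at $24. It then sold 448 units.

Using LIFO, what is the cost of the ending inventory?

Sale 1 (448) [LIFO — newest first]: 87 @ $24 + 279 @ $23 + 82 @ $23 = $10,391
Ending inventory: 36 @ $20 + 145 @ $22 + 173 @ $23 = $7,889
Check: goods available $18,280 = COGS $10,391 + ending $7,889

Ending inventory = $7,889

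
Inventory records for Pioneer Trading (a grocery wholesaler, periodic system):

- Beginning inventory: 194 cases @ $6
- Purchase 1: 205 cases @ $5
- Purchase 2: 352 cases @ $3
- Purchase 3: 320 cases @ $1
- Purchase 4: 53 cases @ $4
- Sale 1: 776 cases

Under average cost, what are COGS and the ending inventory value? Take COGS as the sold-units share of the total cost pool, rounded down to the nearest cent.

Sale 1, sell 776: 776/1124 × $3,777.00 → $2,607.60
Ending inventory (cost pool remaining) = $1,169.40

COGS = $2,607.60; ending inventory = $1,169.40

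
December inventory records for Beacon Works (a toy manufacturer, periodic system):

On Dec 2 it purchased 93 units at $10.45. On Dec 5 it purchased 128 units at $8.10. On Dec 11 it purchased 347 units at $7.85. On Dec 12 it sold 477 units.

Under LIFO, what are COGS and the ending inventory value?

Dec 12, 477 sold [LIFO — newest first]: 347 @ $7.85 + 128 @ $8.10 + 2 @ $10.45 = $3,781.65
Ending inventory: 91 @ $10.45 = $950.95
Check: goods available $4,732.60 = COGS $3,781.65 + ending $950.95

COGS = $3,781.65; ending inventory = $950.95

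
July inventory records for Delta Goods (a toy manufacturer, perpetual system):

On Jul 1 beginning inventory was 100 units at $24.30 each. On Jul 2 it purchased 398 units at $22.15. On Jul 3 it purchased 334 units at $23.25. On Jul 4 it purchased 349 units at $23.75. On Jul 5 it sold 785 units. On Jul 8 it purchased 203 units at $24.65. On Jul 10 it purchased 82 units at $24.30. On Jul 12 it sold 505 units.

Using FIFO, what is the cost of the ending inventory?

Ending inventory = $4,309.70

Jul 5, 785 sold [FIFO — oldest first]: 100 @ $24.30 + 398 @ $22.15 + 287 @ $23.25 = $17,918.45
Jul 12, 505 sold [FIFO — oldest first]: 47 @ $23.25 + 349 @ $23.75 + 109 @ $24.65 = $12,068.35
Total COGS = $17,918.45 + $12,068.35 = $29,986.80
Ending inventory: 94 @ $24.65 + 82 @ $24.30 = $4,309.70
Check: goods available $34,296.50 = COGS $29,986.80 + ending $4,309.70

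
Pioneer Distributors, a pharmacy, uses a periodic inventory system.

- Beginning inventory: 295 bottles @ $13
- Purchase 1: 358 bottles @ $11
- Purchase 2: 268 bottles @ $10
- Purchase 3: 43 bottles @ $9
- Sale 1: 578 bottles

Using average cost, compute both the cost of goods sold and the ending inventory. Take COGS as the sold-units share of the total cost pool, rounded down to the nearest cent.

COGS = $6,499.50; ending inventory = $4,340.50

Sale 1, sell 578: 578/964 × $10,840.00 → $6,499.50
Ending inventory (cost pool remaining) = $4,340.50
Check: goods available $10,840.00 = COGS $6,499.50 + ending $4,340.50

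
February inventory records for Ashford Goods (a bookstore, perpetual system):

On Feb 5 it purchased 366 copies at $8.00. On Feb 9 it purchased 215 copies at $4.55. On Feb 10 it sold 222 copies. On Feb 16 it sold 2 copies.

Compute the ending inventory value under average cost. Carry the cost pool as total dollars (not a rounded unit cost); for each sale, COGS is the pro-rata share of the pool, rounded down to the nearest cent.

After Feb 5: 366 on hand, pool $2,928.00 (≈ $8.0000 each)
After Feb 9: 581 on hand, pool $3,906.25 (≈ $6.7233 each)
Feb 10, sell 222: 222/581 × $3,906.25 → $1,492.57
Feb 16, sell 2: 2/359 × $2,413.68 → $13.44
Total COGS = $1,492.57 + $13.44 = $1,506.01
Ending inventory (cost pool remaining) = $2,400.24

Ending inventory = $2,400.24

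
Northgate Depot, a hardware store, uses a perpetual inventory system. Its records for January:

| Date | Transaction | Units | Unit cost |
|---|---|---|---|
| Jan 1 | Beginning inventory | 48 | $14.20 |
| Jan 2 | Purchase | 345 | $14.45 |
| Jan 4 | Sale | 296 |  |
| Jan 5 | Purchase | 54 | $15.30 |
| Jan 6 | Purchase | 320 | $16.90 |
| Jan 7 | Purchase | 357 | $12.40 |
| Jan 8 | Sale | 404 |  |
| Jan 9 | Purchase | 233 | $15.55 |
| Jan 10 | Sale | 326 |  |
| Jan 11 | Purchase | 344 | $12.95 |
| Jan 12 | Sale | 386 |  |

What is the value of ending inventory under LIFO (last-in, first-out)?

Ending inventory = $4,548.05

Jan 4, 296 sold [LIFO — newest first]: 296 @ $14.45 = $4,277.20
Jan 8, 404 sold [LIFO — newest first]: 357 @ $12.40 + 47 @ $16.90 = $5,221.10
Jan 10, 326 sold [LIFO — newest first]: 233 @ $15.55 + 93 @ $16.90 = $5,194.85
Jan 12, 386 sold [LIFO — newest first]: 344 @ $12.95 + 42 @ $16.90 = $5,164.60
Total COGS = $4,277.20 + $5,221.10 + $5,194.85 + $5,164.60 = $19,857.75
Ending inventory: 48 @ $14.20 + 49 @ $14.45 + 54 @ $15.30 + 138 @ $16.90 = $4,548.05
Check: goods available $24,405.80 = COGS $19,857.75 + ending $4,548.05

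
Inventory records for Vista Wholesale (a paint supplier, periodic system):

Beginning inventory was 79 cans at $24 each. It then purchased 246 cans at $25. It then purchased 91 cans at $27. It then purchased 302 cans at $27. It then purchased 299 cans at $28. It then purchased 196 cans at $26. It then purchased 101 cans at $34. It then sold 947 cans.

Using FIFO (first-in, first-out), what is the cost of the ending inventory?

Ending inventory = $10,490

Sale 1 (947) [FIFO — oldest first]: 79 @ $24 + 246 @ $25 + 91 @ $27 + 302 @ $27 + 229 @ $28 = $25,069
Ending inventory: 70 @ $28 + 196 @ $26 + 101 @ $34 = $10,490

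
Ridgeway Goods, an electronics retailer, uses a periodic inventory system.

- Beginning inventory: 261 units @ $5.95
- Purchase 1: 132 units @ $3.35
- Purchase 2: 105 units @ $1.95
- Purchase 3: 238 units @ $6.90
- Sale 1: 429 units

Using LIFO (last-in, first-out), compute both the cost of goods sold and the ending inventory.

COGS = $2,135.05; ending inventory = $1,707.05

Sale 1 (429) [LIFO — newest first]: 238 @ $6.90 + 105 @ $1.95 + 86 @ $3.35 = $2,135.05
Ending inventory: 261 @ $5.95 + 46 @ $3.35 = $1,707.05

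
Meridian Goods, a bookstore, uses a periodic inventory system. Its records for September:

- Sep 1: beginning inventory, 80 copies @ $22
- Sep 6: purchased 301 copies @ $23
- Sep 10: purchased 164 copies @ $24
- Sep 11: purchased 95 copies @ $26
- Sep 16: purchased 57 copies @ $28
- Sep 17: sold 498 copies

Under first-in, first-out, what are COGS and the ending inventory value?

Sep 17, 498 sold [FIFO — oldest first]: 80 @ $22 + 301 @ $23 + 117 @ $24 = $11,491
Ending inventory: 47 @ $24 + 95 @ $26 + 57 @ $28 = $5,194

COGS = $11,491; ending inventory = $5,194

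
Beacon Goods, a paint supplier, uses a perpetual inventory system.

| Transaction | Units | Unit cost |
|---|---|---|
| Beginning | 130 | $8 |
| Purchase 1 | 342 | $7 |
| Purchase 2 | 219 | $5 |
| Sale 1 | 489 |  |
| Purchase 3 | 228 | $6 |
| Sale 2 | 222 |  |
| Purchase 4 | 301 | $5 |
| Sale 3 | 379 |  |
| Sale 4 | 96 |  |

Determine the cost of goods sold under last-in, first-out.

Sale 1 (489) [LIFO — newest first]: 219 @ $5 + 270 @ $7 = $2,985
Sale 2 (222) [LIFO — newest first]: 222 @ $6 = $1,332
Sale 3 (379) [LIFO — newest first]: 301 @ $5 + 6 @ $6 + 72 @ $7 = $2,045
Sale 4 (96) [LIFO — newest first]: 96 @ $8 = $768
Total COGS = $2,985 + $1,332 + $2,045 + $768 = $7,130
Ending inventory: 34 @ $8 = $272
Check: goods available $7,402 = COGS $7,130 + ending $272

COGS = $7,130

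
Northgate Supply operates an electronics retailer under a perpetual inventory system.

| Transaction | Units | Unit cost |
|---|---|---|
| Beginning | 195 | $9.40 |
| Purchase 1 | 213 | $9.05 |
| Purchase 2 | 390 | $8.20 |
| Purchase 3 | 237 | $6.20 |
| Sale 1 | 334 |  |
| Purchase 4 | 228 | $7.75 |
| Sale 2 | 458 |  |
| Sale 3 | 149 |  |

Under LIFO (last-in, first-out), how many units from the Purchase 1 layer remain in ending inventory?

127

Sale 1 (334) [LIFO — newest first]: 237 @ $6.20 + 97 @ $8.20 = $2,264.80
Sale 2 (458) [LIFO — newest first]: 228 @ $7.75 + 230 @ $8.20 = $3,653.00
Sale 3 (149) [LIFO — newest first]: 63 @ $8.20 + 86 @ $9.05 = $1,294.90
Total COGS = $2,264.80 + $3,653.00 + $1,294.90 = $7,212.70
Ending inventory: 195 @ $9.40 + 127 @ $9.05 = $2,982.35
Check: goods available $10,195.05 = COGS $7,212.70 + ending $2,982.35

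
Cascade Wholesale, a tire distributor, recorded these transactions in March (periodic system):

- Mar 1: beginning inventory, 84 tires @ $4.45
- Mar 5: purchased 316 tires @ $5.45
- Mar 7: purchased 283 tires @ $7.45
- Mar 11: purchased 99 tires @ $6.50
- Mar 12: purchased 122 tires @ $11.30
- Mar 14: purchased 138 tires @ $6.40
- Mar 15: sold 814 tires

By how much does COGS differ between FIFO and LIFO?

$741.60

FIFO COGS: 84 @ $4.45 + 316 @ $5.45 + 283 @ $7.45 + 99 @ $6.50 + 32 @ $11.30 = $5,209.45
LIFO COGS: 138 @ $6.40 + 122 @ $11.30 + 99 @ $6.50 + 283 @ $7.45 + 172 @ $5.45 = $5,951.05
Difference = |$5,209.45 − $5,951.05| = $741.60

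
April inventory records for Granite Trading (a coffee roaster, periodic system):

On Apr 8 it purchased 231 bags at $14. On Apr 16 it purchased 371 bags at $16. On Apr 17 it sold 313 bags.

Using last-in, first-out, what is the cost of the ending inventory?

Ending inventory = $4,162

Apr 17, 313 sold [LIFO — newest first]: 313 @ $16 = $5,008
Ending inventory: 231 @ $14 + 58 @ $16 = $4,162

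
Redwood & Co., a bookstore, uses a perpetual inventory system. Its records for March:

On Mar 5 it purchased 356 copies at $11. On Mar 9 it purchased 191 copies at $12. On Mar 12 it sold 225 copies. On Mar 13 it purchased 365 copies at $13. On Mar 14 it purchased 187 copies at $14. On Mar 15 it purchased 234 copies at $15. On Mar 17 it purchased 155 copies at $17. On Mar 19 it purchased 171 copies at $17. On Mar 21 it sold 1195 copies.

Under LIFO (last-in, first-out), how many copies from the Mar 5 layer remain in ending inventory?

Mar 12, 225 sold [LIFO — newest first]: 191 @ $12 + 34 @ $11 = $2,666
Mar 21, 1195 sold [LIFO — newest first]: 171 @ $17 + 155 @ $17 + 234 @ $15 + 187 @ $14 + 365 @ $13 + 83 @ $11 = $17,328
Total COGS = $2,666 + $17,328 = $19,994
Ending inventory: 239 @ $11 = $2,629

239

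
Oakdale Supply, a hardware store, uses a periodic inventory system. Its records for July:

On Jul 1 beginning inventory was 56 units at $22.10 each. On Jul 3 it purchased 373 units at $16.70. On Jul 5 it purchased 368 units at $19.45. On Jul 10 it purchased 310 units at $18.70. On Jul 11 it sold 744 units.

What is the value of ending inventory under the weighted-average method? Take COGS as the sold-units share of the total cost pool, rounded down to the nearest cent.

Jul 11, sell 744: 744/1107 × $20,421.30 → $13,724.88
Ending inventory (cost pool remaining) = $6,696.42

Ending inventory = $6,696.42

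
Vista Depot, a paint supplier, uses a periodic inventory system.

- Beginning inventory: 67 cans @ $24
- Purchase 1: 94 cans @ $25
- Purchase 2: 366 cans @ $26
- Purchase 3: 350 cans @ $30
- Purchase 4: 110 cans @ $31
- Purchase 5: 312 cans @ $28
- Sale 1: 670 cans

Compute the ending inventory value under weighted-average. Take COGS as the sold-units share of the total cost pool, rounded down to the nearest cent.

Ending inventory = $17,489.98

Sale 1, sell 670: 670/1299 × $36,120.00 → $18,630.02
Ending inventory (cost pool remaining) = $17,489.98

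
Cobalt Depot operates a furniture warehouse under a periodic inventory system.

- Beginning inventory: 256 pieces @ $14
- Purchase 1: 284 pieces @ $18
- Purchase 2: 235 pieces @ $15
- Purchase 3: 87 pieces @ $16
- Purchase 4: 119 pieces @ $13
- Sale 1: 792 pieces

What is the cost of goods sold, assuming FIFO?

Sale 1 (792) [FIFO — oldest first]: 256 @ $14 + 284 @ $18 + 235 @ $15 + 17 @ $16 = $12,493
Ending inventory: 70 @ $16 + 119 @ $13 = $2,667

COGS = $12,493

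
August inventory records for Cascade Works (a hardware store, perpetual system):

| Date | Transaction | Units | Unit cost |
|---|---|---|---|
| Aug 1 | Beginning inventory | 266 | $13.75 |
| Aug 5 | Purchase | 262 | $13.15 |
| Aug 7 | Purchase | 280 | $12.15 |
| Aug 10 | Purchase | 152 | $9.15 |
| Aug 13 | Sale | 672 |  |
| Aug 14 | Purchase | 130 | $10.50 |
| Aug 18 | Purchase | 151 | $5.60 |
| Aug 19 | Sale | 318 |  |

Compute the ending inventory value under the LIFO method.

Ending inventory = $3,451.25

Aug 13, 672 sold [LIFO — newest first]: 152 @ $9.15 + 280 @ $12.15 + 240 @ $13.15 = $7,948.80
Aug 19, 318 sold [LIFO — newest first]: 151 @ $5.60 + 130 @ $10.50 + 22 @ $13.15 + 15 @ $13.75 = $2,706.15
Total COGS = $7,948.80 + $2,706.15 = $10,654.95
Ending inventory: 251 @ $13.75 = $3,451.25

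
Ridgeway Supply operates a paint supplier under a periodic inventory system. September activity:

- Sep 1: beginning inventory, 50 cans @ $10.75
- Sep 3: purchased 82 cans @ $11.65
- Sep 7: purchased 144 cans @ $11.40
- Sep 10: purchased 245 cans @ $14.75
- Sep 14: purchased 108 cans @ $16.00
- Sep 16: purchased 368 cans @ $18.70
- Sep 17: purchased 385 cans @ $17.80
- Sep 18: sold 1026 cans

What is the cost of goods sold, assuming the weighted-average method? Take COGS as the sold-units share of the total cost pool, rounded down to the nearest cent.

COGS = $16,489.31

Sep 18, sell 1026: 1026/1382 × $22,210.75 → $16,489.31
Ending inventory (cost pool remaining) = $5,721.44
Check: goods available $22,210.75 = COGS $16,489.31 + ending $5,721.44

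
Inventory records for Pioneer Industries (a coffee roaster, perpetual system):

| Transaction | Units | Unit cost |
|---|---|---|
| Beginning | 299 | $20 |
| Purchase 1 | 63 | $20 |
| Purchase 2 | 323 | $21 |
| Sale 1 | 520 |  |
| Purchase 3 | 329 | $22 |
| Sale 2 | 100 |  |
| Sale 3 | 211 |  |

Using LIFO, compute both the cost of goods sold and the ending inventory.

Sale 1 (520) [LIFO — newest first]: 323 @ $21 + 63 @ $20 + 134 @ $20 = $10,723
Sale 2 (100) [LIFO — newest first]: 100 @ $22 = $2,200
Sale 3 (211) [LIFO — newest first]: 211 @ $22 = $4,642
Total COGS = $10,723 + $2,200 + $4,642 = $17,565
Ending inventory: 165 @ $20 + 18 @ $22 = $3,696
Check: goods available $21,261 = COGS $17,565 + ending $3,696

COGS = $17,565; ending inventory = $3,696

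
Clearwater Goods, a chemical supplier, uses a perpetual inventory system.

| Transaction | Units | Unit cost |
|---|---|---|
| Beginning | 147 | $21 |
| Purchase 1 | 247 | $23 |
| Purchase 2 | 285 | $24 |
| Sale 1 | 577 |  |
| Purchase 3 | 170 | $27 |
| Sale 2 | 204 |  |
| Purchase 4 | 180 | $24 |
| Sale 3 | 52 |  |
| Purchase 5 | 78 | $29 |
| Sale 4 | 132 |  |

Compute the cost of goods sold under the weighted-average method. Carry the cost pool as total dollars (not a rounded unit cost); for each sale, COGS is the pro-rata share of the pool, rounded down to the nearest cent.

After Beginning: 147 on hand, pool $3,087.00 (≈ $21.0000 each)
After Purchase 1: 394 on hand, pool $8,768.00 (≈ $22.2538 each)
After Purchase 2: 679 on hand, pool $15,608.00 (≈ $22.9867 each)
Sale 1, sell 577: 577/679 × $15,608.00 → $13,263.35
After Purchase 3: 272 on hand, pool $6,934.65 (≈ $25.4950 each)
Sale 2, sell 204: 204/272 × $6,934.65 → $5,200.98
After Purchase 4: 248 on hand, pool $6,053.67 (≈ $24.4100 each)
Sale 3, sell 52: 52/248 × $6,053.67 → $1,269.31
After Purchase 5: 274 on hand, pool $7,046.36 (≈ $25.7166 each)
Sale 4, sell 132: 132/274 × $7,046.36 → $3,394.59
Total COGS = $13,263.35 + $5,200.98 + $1,269.31 + $3,394.59 = $23,128.23
Ending inventory (cost pool remaining) = $3,651.77

COGS = $23,128.23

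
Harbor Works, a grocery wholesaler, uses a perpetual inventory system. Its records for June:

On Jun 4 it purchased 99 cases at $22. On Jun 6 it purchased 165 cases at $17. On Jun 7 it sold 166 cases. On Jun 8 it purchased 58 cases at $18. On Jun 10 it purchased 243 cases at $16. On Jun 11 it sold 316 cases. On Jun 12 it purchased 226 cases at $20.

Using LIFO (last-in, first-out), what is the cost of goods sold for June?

COGS = $8,089

Jun 7, 166 sold [LIFO — newest first]: 165 @ $17 + 1 @ $22 = $2,827
Jun 11, 316 sold [LIFO — newest first]: 243 @ $16 + 58 @ $18 + 15 @ $22 = $5,262
Total COGS = $2,827 + $5,262 = $8,089
Ending inventory: 83 @ $22 + 226 @ $20 = $6,346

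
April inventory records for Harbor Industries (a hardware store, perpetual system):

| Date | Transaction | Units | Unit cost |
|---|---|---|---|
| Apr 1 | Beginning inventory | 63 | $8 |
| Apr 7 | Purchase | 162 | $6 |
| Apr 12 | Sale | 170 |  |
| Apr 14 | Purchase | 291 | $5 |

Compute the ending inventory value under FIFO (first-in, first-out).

Apr 12, 170 sold [FIFO — oldest first]: 63 @ $8 + 107 @ $6 = $1,146
Ending inventory: 55 @ $6 + 291 @ $5 = $1,785

Ending inventory = $1,785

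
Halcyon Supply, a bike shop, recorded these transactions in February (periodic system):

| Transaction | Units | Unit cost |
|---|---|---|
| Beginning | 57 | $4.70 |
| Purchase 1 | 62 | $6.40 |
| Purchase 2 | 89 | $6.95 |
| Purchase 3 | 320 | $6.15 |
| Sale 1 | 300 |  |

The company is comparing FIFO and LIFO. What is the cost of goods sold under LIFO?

COGS = $1,845.00

FIFO COGS: 57 @ $4.70 + 62 @ $6.40 + 89 @ $6.95 + 92 @ $6.15 = $1,849.05
LIFO COGS: 300 @ $6.15 = $1,845.00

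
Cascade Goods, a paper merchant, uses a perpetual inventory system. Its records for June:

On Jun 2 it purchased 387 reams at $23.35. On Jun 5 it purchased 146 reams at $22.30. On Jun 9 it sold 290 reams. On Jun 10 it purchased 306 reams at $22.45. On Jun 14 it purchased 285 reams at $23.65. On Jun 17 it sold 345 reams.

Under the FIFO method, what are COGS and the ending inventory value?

COGS = $14,582.15; ending inventory = $11,320.05

Jun 9, 290 sold [FIFO — oldest first]: 290 @ $23.35 = $6,771.50
Jun 17, 345 sold [FIFO — oldest first]: 97 @ $23.35 + 146 @ $22.30 + 102 @ $22.45 = $7,810.65
Total COGS = $6,771.50 + $7,810.65 = $14,582.15
Ending inventory: 204 @ $22.45 + 285 @ $23.65 = $11,320.05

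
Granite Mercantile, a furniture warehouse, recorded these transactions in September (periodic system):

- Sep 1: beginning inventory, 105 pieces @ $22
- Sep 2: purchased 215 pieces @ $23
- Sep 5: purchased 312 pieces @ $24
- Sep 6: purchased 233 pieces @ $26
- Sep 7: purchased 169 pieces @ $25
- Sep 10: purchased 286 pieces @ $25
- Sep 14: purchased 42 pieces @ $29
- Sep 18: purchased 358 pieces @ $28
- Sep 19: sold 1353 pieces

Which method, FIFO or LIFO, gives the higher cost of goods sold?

LIFO

FIFO COGS: 105 @ $22 + 215 @ $23 + 312 @ $24 + 233 @ $26 + 169 @ $25 + 286 @ $25 + 33 @ $29 = $33,133
LIFO COGS: 358 @ $28 + 42 @ $29 + 286 @ $25 + 169 @ $25 + 233 @ $26 + 265 @ $24 = $35,035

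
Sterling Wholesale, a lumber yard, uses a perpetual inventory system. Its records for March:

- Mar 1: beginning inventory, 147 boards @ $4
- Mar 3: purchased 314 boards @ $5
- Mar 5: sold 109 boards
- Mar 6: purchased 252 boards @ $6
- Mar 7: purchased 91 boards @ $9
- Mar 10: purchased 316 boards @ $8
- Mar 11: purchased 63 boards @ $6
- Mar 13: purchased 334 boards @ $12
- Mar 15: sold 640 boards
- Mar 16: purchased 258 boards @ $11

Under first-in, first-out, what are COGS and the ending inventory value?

Mar 5, 109 sold [FIFO — oldest first]: 109 @ $4 = $436
Mar 15, 640 sold [FIFO — oldest first]: 38 @ $4 + 314 @ $5 + 252 @ $6 + 36 @ $9 = $3,558
Total COGS = $436 + $3,558 = $3,994
Ending inventory: 55 @ $9 + 316 @ $8 + 63 @ $6 + 334 @ $12 + 258 @ $11 = $10,247

COGS = $3,994; ending inventory = $10,247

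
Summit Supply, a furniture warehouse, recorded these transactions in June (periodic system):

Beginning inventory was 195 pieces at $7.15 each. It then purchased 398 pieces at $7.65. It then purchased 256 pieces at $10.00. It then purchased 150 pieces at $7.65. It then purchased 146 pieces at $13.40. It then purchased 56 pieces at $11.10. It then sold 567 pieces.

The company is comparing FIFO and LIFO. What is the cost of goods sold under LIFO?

FIFO COGS: 195 @ $7.15 + 372 @ $7.65 = $4,240.05
LIFO COGS: 56 @ $11.10 + 146 @ $13.40 + 150 @ $7.65 + 215 @ $10.00 = $5,875.50

COGS = $5,875.50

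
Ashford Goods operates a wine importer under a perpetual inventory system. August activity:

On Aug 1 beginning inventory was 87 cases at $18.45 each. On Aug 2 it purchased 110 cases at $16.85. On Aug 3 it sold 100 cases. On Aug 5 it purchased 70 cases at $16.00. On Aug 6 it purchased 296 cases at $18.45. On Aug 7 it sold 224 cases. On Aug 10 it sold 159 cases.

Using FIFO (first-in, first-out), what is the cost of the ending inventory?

Aug 3, 100 sold [FIFO — oldest first]: 87 @ $18.45 + 13 @ $16.85 = $1,824.20
Aug 7, 224 sold [FIFO — oldest first]: 97 @ $16.85 + 70 @ $16.00 + 57 @ $18.45 = $3,806.10
Aug 10, 159 sold [FIFO — oldest first]: 159 @ $18.45 = $2,933.55
Total COGS = $1,824.20 + $3,806.10 + $2,933.55 = $8,563.85
Ending inventory: 80 @ $18.45 = $1,476.00

Ending inventory = $1,476.00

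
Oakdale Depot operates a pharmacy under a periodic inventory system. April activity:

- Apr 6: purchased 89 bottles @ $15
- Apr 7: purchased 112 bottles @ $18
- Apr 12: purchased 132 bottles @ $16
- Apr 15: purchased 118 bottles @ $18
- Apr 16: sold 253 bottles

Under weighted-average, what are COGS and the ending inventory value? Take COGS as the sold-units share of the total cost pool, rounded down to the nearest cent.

Apr 16, sell 253: 253/451 × $7,587.00 → $4,256.12
Ending inventory (cost pool remaining) = $3,330.88

COGS = $4,256.12; ending inventory = $3,330.88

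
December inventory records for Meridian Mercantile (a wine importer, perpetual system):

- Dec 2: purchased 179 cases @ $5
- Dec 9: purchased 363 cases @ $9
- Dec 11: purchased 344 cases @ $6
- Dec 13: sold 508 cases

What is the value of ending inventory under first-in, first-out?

Dec 13, 508 sold [FIFO — oldest first]: 179 @ $5 + 329 @ $9 = $3,856
Ending inventory: 34 @ $9 + 344 @ $6 = $2,370
Check: goods available $6,226 = COGS $3,856 + ending $2,370

Ending inventory = $2,370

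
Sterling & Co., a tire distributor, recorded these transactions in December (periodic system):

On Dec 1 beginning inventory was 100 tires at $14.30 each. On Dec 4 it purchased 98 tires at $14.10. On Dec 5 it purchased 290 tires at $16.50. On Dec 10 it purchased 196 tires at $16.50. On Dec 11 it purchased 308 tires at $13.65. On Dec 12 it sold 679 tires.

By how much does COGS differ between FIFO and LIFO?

FIFO COGS: 100 @ $14.30 + 98 @ $14.10 + 290 @ $16.50 + 191 @ $16.50 = $10,748.30
LIFO COGS: 308 @ $13.65 + 196 @ $16.50 + 175 @ $16.50 = $10,325.70
Difference = |$10,748.30 − $10,325.70| = $422.60

$422.60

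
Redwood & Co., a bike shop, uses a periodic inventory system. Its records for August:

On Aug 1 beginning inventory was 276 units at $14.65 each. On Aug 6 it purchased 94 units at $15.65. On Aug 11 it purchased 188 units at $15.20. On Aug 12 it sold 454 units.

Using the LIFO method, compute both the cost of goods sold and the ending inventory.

COGS = $6,848.50; ending inventory = $1,523.60

Aug 12, 454 sold [LIFO — newest first]: 188 @ $15.20 + 94 @ $15.65 + 172 @ $14.65 = $6,848.50
Ending inventory: 104 @ $14.65 = $1,523.60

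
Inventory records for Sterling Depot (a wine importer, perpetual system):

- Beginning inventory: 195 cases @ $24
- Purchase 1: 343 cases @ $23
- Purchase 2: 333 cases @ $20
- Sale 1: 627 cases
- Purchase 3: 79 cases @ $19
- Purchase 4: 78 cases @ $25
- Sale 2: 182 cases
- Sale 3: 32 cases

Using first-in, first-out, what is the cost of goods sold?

COGS = $18,629

Sale 1 (627) [FIFO — oldest first]: 195 @ $24 + 343 @ $23 + 89 @ $20 = $14,349
Sale 2 (182) [FIFO — oldest first]: 182 @ $20 = $3,640
Sale 3 (32) [FIFO — oldest first]: 32 @ $20 = $640
Total COGS = $14,349 + $3,640 + $640 = $18,629
Ending inventory: 30 @ $20 + 79 @ $19 + 78 @ $25 = $4,051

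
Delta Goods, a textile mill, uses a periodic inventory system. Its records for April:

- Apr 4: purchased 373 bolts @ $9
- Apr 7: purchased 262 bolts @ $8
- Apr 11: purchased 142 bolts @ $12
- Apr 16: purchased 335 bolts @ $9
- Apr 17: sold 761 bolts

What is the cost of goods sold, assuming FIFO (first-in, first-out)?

Apr 17, 761 sold [FIFO — oldest first]: 373 @ $9 + 262 @ $8 + 126 @ $12 = $6,965
Ending inventory: 16 @ $12 + 335 @ $9 = $3,207

COGS = $6,965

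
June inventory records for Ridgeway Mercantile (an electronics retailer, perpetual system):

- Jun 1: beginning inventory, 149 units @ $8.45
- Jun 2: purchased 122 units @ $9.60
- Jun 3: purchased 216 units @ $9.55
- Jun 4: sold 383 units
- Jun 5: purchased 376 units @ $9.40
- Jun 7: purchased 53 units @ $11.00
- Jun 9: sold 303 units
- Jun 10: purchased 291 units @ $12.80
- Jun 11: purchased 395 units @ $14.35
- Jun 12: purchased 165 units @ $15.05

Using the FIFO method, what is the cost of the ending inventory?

Ending inventory = $14,123.10

Jun 4, 383 sold [FIFO — oldest first]: 149 @ $8.45 + 122 @ $9.60 + 112 @ $9.55 = $3,499.85
Jun 9, 303 sold [FIFO — oldest first]: 104 @ $9.55 + 199 @ $9.40 = $2,863.80
Total COGS = $3,499.85 + $2,863.80 = $6,363.65
Ending inventory: 177 @ $9.40 + 53 @ $11.00 + 291 @ $12.80 + 395 @ $14.35 + 165 @ $15.05 = $14,123.10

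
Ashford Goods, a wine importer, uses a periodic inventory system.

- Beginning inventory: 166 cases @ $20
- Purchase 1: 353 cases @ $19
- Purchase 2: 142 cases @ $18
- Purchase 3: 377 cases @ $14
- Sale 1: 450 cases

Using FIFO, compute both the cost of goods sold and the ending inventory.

COGS = $8,716; ending inventory = $9,145

Sale 1 (450) [FIFO — oldest first]: 166 @ $20 + 284 @ $19 = $8,716
Ending inventory: 69 @ $19 + 142 @ $18 + 377 @ $14 = $9,145
Check: goods available $17,861 = COGS $8,716 + ending $9,145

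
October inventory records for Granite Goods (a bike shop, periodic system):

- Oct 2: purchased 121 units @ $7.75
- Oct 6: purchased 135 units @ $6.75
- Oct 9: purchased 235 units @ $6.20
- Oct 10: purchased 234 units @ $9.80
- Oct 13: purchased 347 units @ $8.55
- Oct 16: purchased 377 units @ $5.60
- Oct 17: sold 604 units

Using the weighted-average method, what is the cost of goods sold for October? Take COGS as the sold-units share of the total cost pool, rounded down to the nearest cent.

COGS = $4,450.69

Oct 17, sell 604: 604/1449 × $10,677.25 → $4,450.69
Ending inventory (cost pool remaining) = $6,226.56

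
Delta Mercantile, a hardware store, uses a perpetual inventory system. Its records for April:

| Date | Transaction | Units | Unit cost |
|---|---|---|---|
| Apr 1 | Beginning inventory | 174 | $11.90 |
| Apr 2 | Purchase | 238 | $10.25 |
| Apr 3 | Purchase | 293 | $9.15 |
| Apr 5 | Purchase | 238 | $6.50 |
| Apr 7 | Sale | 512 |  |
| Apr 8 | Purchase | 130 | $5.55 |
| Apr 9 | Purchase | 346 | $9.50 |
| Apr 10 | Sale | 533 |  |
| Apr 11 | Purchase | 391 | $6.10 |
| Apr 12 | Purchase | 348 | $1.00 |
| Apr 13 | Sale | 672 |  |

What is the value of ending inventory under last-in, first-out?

Ending inventory = $4,529.30

Apr 7, 512 sold [LIFO — newest first]: 238 @ $6.50 + 274 @ $9.15 = $4,054.10
Apr 10, 533 sold [LIFO — newest first]: 346 @ $9.50 + 130 @ $5.55 + 19 @ $9.15 + 38 @ $10.25 = $4,571.85
Apr 13, 672 sold [LIFO — newest first]: 348 @ $1.00 + 324 @ $6.10 = $2,324.40
Total COGS = $4,054.10 + $4,571.85 + $2,324.40 = $10,950.35
Ending inventory: 174 @ $11.90 + 200 @ $10.25 + 67 @ $6.10 = $4,529.30
Check: goods available $15,479.65 = COGS $10,950.35 + ending $4,529.30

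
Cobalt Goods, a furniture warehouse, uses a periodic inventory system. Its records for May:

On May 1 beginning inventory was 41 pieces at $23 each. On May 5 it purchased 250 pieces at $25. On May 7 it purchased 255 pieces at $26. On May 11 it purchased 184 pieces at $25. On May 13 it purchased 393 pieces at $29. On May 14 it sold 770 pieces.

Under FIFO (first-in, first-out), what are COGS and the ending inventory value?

May 14, 770 sold [FIFO — oldest first]: 41 @ $23 + 250 @ $25 + 255 @ $26 + 184 @ $25 + 40 @ $29 = $19,583
Ending inventory: 353 @ $29 = $10,237

COGS = $19,583; ending inventory = $10,237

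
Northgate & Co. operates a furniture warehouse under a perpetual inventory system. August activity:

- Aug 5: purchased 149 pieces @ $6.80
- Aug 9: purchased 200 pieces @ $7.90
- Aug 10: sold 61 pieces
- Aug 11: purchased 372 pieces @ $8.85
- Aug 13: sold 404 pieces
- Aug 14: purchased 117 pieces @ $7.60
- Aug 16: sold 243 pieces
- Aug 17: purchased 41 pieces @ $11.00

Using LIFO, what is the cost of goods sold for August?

COGS = $5,890.60

Aug 10, 61 sold [LIFO — newest first]: 61 @ $7.90 = $481.90
Aug 13, 404 sold [LIFO — newest first]: 372 @ $8.85 + 32 @ $7.90 = $3,545.00
Aug 16, 243 sold [LIFO — newest first]: 117 @ $7.60 + 107 @ $7.90 + 19 @ $6.80 = $1,863.70
Total COGS = $481.90 + $3,545.00 + $1,863.70 = $5,890.60
Ending inventory: 130 @ $6.80 + 41 @ $11.00 = $1,335.00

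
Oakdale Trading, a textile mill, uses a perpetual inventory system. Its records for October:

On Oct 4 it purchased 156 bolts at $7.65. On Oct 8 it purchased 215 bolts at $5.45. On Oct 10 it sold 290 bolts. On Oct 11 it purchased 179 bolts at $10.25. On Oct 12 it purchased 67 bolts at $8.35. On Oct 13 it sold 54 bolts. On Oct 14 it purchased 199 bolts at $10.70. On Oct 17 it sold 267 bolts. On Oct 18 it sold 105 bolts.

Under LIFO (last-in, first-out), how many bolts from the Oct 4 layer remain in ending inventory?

Oct 10, 290 sold [LIFO — newest first]: 215 @ $5.45 + 75 @ $7.65 = $1,745.50
Oct 13, 54 sold [LIFO — newest first]: 54 @ $8.35 = $450.90
Oct 17, 267 sold [LIFO — newest first]: 199 @ $10.70 + 13 @ $8.35 + 55 @ $10.25 = $2,801.60
Oct 18, 105 sold [LIFO — newest first]: 105 @ $10.25 = $1,076.25
Total COGS = $1,745.50 + $450.90 + $2,801.60 + $1,076.25 = $6,074.25
Ending inventory: 81 @ $7.65 + 19 @ $10.25 = $814.40
Check: goods available $6,888.65 = COGS $6,074.25 + ending $814.40

81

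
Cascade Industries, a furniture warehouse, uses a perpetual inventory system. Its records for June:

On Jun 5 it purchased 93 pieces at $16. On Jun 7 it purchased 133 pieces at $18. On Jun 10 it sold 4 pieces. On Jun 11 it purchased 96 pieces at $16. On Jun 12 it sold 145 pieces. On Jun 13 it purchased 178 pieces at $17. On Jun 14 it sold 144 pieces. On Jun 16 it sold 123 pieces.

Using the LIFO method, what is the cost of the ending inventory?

Ending inventory = $1,344

Jun 10, 4 sold [LIFO — newest first]: 4 @ $18 = $72
Jun 12, 145 sold [LIFO — newest first]: 96 @ $16 + 49 @ $18 = $2,418
Jun 14, 144 sold [LIFO — newest first]: 144 @ $17 = $2,448
Jun 16, 123 sold [LIFO — newest first]: 34 @ $17 + 80 @ $18 + 9 @ $16 = $2,162
Total COGS = $72 + $2,418 + $2,448 + $2,162 = $7,100
Ending inventory: 84 @ $16 = $1,344
Check: goods available $8,444 = COGS $7,100 + ending $1,344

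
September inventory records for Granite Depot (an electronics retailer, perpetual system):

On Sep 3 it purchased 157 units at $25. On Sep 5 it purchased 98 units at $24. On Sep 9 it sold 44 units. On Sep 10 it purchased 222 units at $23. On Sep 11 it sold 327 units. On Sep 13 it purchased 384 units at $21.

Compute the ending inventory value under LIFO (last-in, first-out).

Sep 9, 44 sold [LIFO — newest first]: 44 @ $24 = $1,056
Sep 11, 327 sold [LIFO — newest first]: 222 @ $23 + 54 @ $24 + 51 @ $25 = $7,677
Total COGS = $1,056 + $7,677 = $8,733
Ending inventory: 106 @ $25 + 384 @ $21 = $10,714

Ending inventory = $10,714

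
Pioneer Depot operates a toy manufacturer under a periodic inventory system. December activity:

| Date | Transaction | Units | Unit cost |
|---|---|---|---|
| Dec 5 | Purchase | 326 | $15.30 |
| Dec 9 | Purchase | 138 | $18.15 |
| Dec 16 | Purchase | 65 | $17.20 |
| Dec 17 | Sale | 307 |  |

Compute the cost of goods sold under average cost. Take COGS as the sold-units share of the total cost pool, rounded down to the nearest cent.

COGS = $4,997.01

Dec 17, sell 307: 307/529 × $8,610.50 → $4,997.01
Ending inventory (cost pool remaining) = $3,613.49
Check: goods available $8,610.50 = COGS $4,997.01 + ending $3,613.49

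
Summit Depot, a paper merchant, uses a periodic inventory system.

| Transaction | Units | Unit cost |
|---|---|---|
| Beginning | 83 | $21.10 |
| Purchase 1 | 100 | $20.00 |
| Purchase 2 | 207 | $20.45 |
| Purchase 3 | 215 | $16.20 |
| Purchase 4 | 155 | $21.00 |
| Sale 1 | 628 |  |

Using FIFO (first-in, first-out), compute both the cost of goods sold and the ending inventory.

COGS = $11,950.45; ending inventory = $2,772.00

Sale 1 (628) [FIFO — oldest first]: 83 @ $21.10 + 100 @ $20.00 + 207 @ $20.45 + 215 @ $16.20 + 23 @ $21.00 = $11,950.45
Ending inventory: 132 @ $21.00 = $2,772.00
Check: goods available $14,722.45 = COGS $11,950.45 + ending $2,772.00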